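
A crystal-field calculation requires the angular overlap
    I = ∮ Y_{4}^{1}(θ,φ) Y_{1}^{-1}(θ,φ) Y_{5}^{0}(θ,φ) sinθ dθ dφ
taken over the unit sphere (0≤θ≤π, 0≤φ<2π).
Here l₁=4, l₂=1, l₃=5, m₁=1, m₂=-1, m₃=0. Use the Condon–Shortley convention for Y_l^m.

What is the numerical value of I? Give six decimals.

0.155288

m-sum 0 ✓  L=10 even ✓  3≤5≤5 ✓
Π(2lᵢ+1) = 9×3×11 = 297
triangle coeff Δ(4,1,5) = 1/495
Σ_t [0,0]: t=0:+1/576 = 1/576
(3j)²=5/99 [(4 1 5; 0 0 0)], sign=-1
Σ_t [0,0]: t=0:+1/1440 = 1/1440
(3j)²=2/99 [(4 1 5; 1 -1 0)], sign=-1
⇒ 4πI² = 10/33
I = (+1)√(10/33/(4π)) = 0.15528807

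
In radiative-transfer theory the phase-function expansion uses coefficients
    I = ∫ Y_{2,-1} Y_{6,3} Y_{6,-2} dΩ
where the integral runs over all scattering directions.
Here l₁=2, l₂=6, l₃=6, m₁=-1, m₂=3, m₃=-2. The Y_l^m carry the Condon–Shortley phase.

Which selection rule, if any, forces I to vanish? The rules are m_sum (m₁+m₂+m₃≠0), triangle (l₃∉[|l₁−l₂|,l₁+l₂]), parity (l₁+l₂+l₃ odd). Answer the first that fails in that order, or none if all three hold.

none

m₁+m₂+m₃ = -1 + 3 − 2 = 0  ✓
triangle: |2−6|=4 ≤ l₃=6 ≤ 2+6=8  ✓
parity: l₁+l₂+l₃ = 14 is even  ✓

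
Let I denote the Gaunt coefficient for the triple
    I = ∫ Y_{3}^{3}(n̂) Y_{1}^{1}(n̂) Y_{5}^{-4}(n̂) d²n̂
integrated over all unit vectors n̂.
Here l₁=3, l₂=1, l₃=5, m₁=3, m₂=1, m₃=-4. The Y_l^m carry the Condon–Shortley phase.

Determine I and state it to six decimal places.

|3−1|≤5≤3+1 violated ⇒ I = 0

0.000000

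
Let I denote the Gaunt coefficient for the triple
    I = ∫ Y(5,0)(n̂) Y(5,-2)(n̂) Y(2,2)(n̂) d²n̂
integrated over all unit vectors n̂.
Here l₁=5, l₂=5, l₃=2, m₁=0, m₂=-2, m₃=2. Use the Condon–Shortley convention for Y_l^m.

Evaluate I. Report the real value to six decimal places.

-0.191372

m-sum 0 ✓  L=12 even ✓  0≤2≤10 ✓
Π(2lᵢ+1) = 11×11×5 = 605
triangle coeff Δ(5,5,2) = 1/38610
Σ_t [3,5]: t=3:−1/2880 t=4:+1/576 t=5:−1/2880 = 1/960
(3j)²=10/429 [(5 5 2; 0 0 0)], sign=+1
Σ_t [3,3]: t=3:−1/2880 = -1/2880
(3j)²=14/429 [(5 5 2; 0 -2 2)], sign=-1
⇒ 4πI² = 700/1521
I = (-1)√(700/1521/(4π)) = -0.19137248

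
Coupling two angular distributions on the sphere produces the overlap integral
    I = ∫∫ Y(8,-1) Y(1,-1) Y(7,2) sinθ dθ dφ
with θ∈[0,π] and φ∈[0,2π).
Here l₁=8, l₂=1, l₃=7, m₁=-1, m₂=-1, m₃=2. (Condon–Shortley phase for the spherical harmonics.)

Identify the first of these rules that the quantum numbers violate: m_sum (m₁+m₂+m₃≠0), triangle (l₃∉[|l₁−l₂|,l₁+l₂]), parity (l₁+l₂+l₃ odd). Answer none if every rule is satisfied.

none

m₁+m₂+m₃ = -1 − 1 + 2 = 0  ✓
triangle: |8−1|=7 ≤ l₃=7 ≤ 8+1=9  ✓
parity: l₁+l₂+l₃ = 16 is even  ✓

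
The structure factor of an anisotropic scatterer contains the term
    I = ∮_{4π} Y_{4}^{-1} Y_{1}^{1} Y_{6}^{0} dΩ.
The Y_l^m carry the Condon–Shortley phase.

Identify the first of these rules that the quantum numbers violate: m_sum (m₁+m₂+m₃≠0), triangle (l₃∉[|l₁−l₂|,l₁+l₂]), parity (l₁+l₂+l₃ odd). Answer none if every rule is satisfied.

triangle

Σmᵢ = 0  ✓
l₃∈[|l₁−l₂|,l₁+l₂]=[3,5], have l₃=6  ✗
Σlᵢ = 11 ⇒ odd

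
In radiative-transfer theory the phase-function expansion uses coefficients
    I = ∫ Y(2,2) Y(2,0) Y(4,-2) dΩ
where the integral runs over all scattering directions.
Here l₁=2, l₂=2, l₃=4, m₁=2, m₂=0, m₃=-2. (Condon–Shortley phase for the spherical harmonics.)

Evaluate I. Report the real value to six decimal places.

Checks pass: Σm=0; 8 even; l₃=4∈[0,4].
(2·2+1)(2·2+1)(2·4+1) = 225
Δ: 0! 4! 4! / 9! → 1/630
sum: t=0:+1/16 = 1/16
3j²(2 2 4; 0 0 0) = Δ·Π!·Σ² = 2/35  (sign +1)
sum: t=0:+1/96 = 1/96
3j²(2 2 4; 2 0 -2) = Δ·Π!·Σ² = 1/42  (sign +1)
combine: 4πI² = 225·2/35·1/42 = 15/49
take √, sign +1: I = 0.15607835

0.156078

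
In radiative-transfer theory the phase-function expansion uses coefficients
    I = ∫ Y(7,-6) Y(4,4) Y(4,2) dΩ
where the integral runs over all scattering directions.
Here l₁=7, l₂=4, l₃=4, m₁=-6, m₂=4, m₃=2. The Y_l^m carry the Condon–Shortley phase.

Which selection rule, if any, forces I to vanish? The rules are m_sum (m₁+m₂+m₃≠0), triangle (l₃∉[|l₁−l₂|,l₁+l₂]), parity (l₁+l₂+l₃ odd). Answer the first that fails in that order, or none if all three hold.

azimuthal sum: -6 + 4 + 2 = 0  ✓
3 ≤ 4 ≤ 11 (triangle on l)  ✓
L = 7 + 4 + 4 = 15 (odd)  ✗

parity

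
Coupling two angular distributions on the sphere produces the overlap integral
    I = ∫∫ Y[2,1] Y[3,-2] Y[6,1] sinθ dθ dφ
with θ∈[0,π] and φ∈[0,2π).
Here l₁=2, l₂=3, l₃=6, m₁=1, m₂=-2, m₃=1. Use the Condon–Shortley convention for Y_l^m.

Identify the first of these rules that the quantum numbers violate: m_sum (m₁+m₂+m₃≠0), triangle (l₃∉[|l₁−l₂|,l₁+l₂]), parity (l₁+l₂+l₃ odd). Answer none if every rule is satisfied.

triangle

Σmᵢ = 0  ✓
l₃∈[|l₁−l₂|,l₁+l₂]=[1,5], have l₃=6  ✗
Σlᵢ = 11 ⇒ odd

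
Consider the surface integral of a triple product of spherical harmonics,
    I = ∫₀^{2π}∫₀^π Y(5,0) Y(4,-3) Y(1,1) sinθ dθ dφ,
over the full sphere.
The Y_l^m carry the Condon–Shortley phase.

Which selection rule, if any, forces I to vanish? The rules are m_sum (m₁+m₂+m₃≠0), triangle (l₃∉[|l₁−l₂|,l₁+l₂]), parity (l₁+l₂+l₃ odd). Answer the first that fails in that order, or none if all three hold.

m_sum

Σmᵢ = -2  ✗
l₃∈[|l₁−l₂|,l₁+l₂]=[1,9], have l₃=1
Σlᵢ = 10 ⇒ even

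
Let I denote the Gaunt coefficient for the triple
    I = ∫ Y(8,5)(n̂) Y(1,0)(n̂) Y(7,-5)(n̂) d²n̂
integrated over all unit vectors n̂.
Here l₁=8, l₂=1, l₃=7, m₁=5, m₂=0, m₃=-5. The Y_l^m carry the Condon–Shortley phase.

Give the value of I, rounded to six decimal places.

Checks pass: Σm=0; 16 even; l₃=7∈[7,9].
(2·8+1)(2·1+1)(2·7+1) = 765
Δ: 2! 14! 0! / 17! → 1/2040
sum: t=1:−1/25401600 = -1/25401600
3j²(8 1 7; 0 0 0) = Δ·Π!·Σ² = 8/255  (sign +1)
sum: t=1:−1/958003200 = -1/958003200
3j²(8 1 7; 5 0 -5) = Δ·Π!·Σ² = 13/680  (sign -1)
combine: 4πI² = 765·8/255·13/680 = 39/85
take √, sign -1: I = -0.19108118

-0.191081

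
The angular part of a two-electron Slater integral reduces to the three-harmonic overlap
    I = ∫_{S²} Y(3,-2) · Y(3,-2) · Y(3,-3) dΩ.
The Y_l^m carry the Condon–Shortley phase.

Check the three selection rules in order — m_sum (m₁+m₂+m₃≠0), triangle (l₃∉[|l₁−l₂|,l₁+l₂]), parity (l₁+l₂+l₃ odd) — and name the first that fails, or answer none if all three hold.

m_sum

Σmᵢ = -7  ✗
l₃∈[|l₁−l₂|,l₁+l₂]=[0,6], have l₃=3
Σlᵢ = 9 ⇒ odd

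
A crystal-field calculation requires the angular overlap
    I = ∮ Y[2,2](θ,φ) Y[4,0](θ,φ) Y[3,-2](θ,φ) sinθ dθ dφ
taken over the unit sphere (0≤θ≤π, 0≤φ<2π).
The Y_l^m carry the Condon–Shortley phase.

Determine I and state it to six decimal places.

0.000000

Σlᵢ=9 odd — θ-integrand is odd under cosθ→−cosθ; I=0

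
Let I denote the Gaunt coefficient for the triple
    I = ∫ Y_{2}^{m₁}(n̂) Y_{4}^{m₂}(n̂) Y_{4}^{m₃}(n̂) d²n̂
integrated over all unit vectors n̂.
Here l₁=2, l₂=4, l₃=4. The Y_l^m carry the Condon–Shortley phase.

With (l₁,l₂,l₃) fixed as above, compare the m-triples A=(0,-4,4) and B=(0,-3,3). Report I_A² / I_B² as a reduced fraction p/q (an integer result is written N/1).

16/1

Shared (l₁,l₂,l₃)=(2,4,4): N and (l;000)² cancel in I_A²/I_B².
A: Δ = 2!·2!·6!/11! = 1/13860; Racah Σ t=0..0: t=0:+1/2880 = 1/2880; ⇒ 3j(2 4 4; 0 -4 4)² = 28/495, sgn +1
B: Δ = 2!·2!·6!/11! = 1/13860; Racah Σ t=0..1: t=0:+1/480 t=1:−1/720 = 1/1440; ⇒ 3j(2 4 4; 0 -3 3)² = 7/1980, sgn -1
I_A²/I_B² = (28/495)/(7/1980) = 16/1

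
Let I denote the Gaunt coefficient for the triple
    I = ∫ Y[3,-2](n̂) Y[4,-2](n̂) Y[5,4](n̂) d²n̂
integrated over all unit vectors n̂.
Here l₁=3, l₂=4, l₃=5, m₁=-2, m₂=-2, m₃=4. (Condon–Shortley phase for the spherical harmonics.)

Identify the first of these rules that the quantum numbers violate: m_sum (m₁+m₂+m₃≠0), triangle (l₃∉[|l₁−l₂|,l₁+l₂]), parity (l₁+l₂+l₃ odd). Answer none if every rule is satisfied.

m₁+m₂+m₃ = -2 − 2 + 4 = 0  ✓
triangle: |3−4|=1 ≤ l₃=5 ≤ 3+4=7  ✓
parity: l₁+l₂+l₃ = 12 is even  ✓

none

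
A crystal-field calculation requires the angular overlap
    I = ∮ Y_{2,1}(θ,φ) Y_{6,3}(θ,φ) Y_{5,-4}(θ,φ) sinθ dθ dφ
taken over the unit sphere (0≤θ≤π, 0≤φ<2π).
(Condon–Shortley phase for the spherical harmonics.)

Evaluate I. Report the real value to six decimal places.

0.000000

Σlᵢ=13 odd — θ-integrand is odd under cosθ→−cosθ; I=0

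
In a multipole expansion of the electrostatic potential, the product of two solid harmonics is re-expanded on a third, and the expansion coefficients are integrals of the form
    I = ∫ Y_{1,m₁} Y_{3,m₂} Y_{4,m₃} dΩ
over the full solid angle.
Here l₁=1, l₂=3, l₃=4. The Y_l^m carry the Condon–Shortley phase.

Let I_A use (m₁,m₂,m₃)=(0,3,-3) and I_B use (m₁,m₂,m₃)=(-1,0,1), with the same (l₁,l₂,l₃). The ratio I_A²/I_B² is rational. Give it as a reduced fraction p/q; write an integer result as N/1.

7/10

Same 1,3,4: normalisation and zero-m 3j drop out of the ratio.
A: Δ: 0! 2! 6! / 9! → 1/252; sum: t=0:+1/720 = 1/720; 3j²(1 3 4; 0 3 -3) = Δ·Π!·Σ² = 1/36  (sign -1)
B: Δ: 0! 2! 6! / 9! → 1/252; sum: t=0:+1/72 = 1/72; 3j²(1 3 4; -1 0 1) = Δ·Π!·Σ² = 5/126  (sign -1)
I_A²/I_B² = (1/36)/(5/126) = 7/10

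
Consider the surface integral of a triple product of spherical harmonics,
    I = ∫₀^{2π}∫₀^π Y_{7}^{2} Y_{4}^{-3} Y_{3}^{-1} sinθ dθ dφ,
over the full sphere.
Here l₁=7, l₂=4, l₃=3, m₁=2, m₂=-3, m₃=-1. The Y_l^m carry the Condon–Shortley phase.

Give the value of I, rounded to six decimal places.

2 − 3 − 1 = -2 ≠ 0: azimuthal integral kills it; I = 0

0.000000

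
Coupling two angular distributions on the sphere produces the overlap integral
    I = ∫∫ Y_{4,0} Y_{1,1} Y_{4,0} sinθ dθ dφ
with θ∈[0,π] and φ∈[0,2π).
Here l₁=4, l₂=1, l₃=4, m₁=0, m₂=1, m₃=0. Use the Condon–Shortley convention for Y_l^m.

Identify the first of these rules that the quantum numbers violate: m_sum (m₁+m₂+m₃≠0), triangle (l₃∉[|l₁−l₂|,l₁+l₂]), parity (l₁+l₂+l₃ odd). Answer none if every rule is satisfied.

azimuthal sum: 0 + 1 + 0 = 1  ✗
3 ≤ 4 ≤ 5 (triangle on l)
L = 4 + 1 + 4 = 9 (odd)

m_sum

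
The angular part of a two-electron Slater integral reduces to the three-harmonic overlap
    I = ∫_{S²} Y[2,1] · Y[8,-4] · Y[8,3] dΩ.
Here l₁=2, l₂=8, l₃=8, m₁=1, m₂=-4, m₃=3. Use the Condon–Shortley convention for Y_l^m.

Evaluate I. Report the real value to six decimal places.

0.146979

Rules hold: Σm=0, L=18 even, 6≤8≤10.
N = 5·17·17 = 1445
Δ = 2!·2!·14!/19! = 1/348840
Racah Σ t=0..2: t=0:+1/116121600 t=1:−1/25401600 t=2:+1/116121600 = -1/45158400
⇒ 3j(2 8 8; 0 0 0)² = 24/1615, sgn -1
Racah Σ t=0..1: t=0:+1/174182400 t=1:−1/479001600 = 1/273715200
⇒ 3j(2 8 8; 1 -4 3)² = 49/3876, sgn -1
4πI² = N·(3j₀)²·(3jₘ)² = 98/361
I = +1·√(0.271468/4π) = 0.14697873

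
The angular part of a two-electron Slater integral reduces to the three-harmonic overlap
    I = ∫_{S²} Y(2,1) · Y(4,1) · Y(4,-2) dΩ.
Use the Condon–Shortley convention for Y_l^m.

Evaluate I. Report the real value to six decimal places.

m-sum 0 ✓  L=10 even ✓  2≤4≤6 ✓
Π(2lᵢ+1) = 5×9×9 = 405
triangle coeff Δ(2,4,4) = 1/13860
Σ_t [0,2]: t=0:+1/192 t=1:−1/36 t=2:+1/192 = -5/288
(3j)²=20/693 [(2 4 4; 0 0 0)], sign=-1
Σ_t [0,1]: t=0:+1/240 t=1:−1/96 = -1/160
(3j)²=27/1540 [(2 4 4; 1 1 -2)], sign=-1
⇒ 4πI² = 1215/5929
I = (+1)√(1215/5929/(4π)) = 0.12770047

0.127700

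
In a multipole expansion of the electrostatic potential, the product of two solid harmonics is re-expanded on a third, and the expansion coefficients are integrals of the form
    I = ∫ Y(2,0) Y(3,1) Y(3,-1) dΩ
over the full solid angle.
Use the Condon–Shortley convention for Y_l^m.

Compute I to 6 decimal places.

-0.126157

Checks pass: Σm=0; 8 even; l₃=3∈[1,5].
(2·2+1)(2·3+1)(2·3+1) = 245
Δ: 2! 2! 4! / 9! → 1/3780
sum: t=0:+1/24 t=1:−1/4 t=2:+1/24 = -1/6
3j²(2 3 3; 0 0 0) = Δ·Π!·Σ² = 4/105  (sign +1)
sum: t=0:+1/96 t=1:−1/6 t=2:+1/16 = -3/32
3j²(2 3 3; 0 1 -1) = Δ·Π!·Σ² = 3/140  (sign -1)
combine: 4πI² = 245·4/105·3/140 = 1/5
take √, sign -1: I = -0.12615663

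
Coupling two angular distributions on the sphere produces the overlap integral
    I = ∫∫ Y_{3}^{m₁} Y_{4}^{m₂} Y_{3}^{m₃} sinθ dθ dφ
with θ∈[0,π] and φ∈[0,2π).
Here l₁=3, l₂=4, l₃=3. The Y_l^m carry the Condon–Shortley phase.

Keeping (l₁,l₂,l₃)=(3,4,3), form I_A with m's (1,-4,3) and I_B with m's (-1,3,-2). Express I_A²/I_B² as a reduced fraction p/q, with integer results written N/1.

3/1

Same 3,4,3: normalisation and zero-m 3j drop out of the ratio.
A: Δ: 4! 2! 4! / 11! → 1/34650; sum: t=0:+1/1152 = 1/1152; 3j²(3 4 3; 1 -4 3) = Δ·Π!·Σ² = 1/33  (sign +1)
B: Δ: 4! 2! 4! / 11! → 1/34650; sum: t=3:−1/144 t=4:+1/288 = -1/288; 3j²(3 4 3; -1 3 -2) = Δ·Π!·Σ² = 1/99  (sign +1)
I_A²/I_B² = (1/33)/(1/99) = 3/1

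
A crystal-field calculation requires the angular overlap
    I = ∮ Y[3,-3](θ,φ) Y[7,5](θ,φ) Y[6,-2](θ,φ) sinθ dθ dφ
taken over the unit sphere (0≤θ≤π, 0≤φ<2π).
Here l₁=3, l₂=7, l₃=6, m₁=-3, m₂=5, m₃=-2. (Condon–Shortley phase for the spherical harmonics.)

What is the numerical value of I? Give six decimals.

Checks pass: Σm=0; 16 even; l₃=6∈[4,10].
(2·3+1)(2·7+1)(2·6+1) = 1365
Δ: 4! 2! 10! / 17! → 1/2042040
sum: t=1:−1/207360 t=2:+1/57600 t=3:−1/207360 = 1/129600
3j²(3 7 6; 0 0 0) = Δ·Π!·Σ² = 168/12155  (sign +1)
sum: t=4:+1/3870720 = 1/3870720
3j²(3 7 6; -3 5 -2) = Δ·Π!·Σ² = 135/6188  (sign +1)
combine: 4πI² = 1365·168/12155·135/6188 = 17010/41327
take √, sign +1: I = 0.18097988

0.180980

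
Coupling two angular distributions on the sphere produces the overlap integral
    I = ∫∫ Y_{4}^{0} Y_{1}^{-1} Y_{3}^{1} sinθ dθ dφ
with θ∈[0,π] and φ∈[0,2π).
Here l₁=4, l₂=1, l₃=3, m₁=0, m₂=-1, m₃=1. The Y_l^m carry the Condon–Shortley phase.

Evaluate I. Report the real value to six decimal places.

0.150786

Rules hold: Σm=0, L=8 even, 3≤3≤5.
N = 9·3·7 = 189
Δ = 2!·6!·0!/9! = 1/252
Racah Σ t=1..1: t=1:−1/36 = -1/36
⇒ 3j(4 1 3; 0 0 0)² = 4/63, sgn +1
Racah Σ t=0..0: t=0:+1/96 = 1/96
⇒ 3j(4 1 3; 0 -1 1)² = 1/42, sgn +1
4πI² = N·(3j₀)²·(3jₘ)² = 2/7
I = +1·√(0.285714/4π) = 0.15078601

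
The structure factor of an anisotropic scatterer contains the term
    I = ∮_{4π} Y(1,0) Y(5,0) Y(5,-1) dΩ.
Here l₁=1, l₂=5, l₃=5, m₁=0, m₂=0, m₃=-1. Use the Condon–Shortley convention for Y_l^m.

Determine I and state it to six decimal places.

0.000000

0 + 0 − 1 = -1 ≠ 0: azimuthal integral kills it; I = 0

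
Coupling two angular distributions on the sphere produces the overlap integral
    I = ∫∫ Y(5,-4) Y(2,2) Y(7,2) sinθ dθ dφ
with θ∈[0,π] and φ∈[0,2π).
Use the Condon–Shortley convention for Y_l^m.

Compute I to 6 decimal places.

Checks pass: Σm=0; 14 even; l₃=7∈[3,7].
(2·5+1)(2·2+1)(2·7+1) = 825
Δ: 0! 10! 4! / 15! → 1/15015
sum: t=0:+1/57600 = 1/57600
3j²(5 2 7; 0 0 0) = Δ·Π!·Σ² = 21/715  (sign -1)
sum: t=0:+1/8709120 = 1/8709120
3j²(5 2 7; -4 2 2) = Δ·Π!·Σ² = 1/3003  (sign -1)
combine: 4πI² = 825·21/715·1/3003 = 15/1859
take √, sign +1: I = 0.02533967

0.025340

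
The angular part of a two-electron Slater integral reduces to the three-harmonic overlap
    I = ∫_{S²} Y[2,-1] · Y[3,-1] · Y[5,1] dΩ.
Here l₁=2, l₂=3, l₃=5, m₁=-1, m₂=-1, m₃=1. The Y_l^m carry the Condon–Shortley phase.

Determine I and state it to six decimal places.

0.000000

Σmᵢ = -1 ≠ 0, so the φ-integral vanishes; I = 0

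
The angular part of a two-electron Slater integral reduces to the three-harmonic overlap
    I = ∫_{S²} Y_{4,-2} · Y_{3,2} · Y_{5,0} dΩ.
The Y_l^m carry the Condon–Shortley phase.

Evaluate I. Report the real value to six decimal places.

m-sum 0 ✓  L=12 even ✓  1≤5≤7 ✓
Π(2lᵢ+1) = 9×7×11 = 693
triangle coeff Δ(4,3,5) = 1/180180
Σ_t [0,2]: t=0:+1/576 t=1:−1/144 t=2:+1/576 = -1/288
(3j)²=20/1001 [(4 3 5; 0 0 0)], sign=+1
Σ_t [1,2]: t=1:−1/2880 t=2:+1/576 = 1/720
(3j)²=80/3003 [(4 3 5; -2 2 0)], sign=-1
⇒ 4πI² = 4800/13013
I = (-1)√(4800/13013/(4π)) = -0.17132746

-0.171327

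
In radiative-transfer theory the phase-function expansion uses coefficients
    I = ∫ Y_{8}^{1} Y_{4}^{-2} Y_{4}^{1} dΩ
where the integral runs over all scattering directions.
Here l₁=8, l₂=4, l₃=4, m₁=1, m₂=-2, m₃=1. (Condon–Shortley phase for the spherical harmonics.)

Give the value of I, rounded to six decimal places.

Rules hold: Σm=0, L=16 even, 4≤4≤12.
N = 17·9·9 = 1377
Δ = 8!·8!·0!/17! = 1/218790
Racah Σ t=4..4: t=4:+1/331776 = 1/331776
⇒ 3j(8 4 4; 0 0 0)² = 490/21879, sgn +1
Racah Σ t=2..2: t=2:+1/1036800 = 1/1036800
⇒ 3j(8 4 4; 1 -2 1)² = 98/12155, sgn -1
4πI² = N·(3j₀)²·(3jₘ)² = 86436/347633
I = -1·√(0.248642/4π) = -0.14066366

-0.140664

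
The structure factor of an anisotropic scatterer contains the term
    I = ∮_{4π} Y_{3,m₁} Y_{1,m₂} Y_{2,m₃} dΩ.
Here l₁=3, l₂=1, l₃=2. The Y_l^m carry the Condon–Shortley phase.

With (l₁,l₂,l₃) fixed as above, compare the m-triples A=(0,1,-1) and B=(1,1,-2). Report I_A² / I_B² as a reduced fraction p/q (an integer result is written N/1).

Same 3,1,2: normalisation and zero-m 3j drop out of the ratio.
A: Δ: 2! 4! 0! / 7! → 1/105; sum: t=2:+1/12 = 1/12; 3j²(3 1 2; 0 1 -1) = Δ·Π!·Σ² = 1/35  (sign -1)
B: Δ: 2! 4! 0! / 7! → 1/105; sum: t=2:+1/48 = 1/48; 3j²(3 1 2; 1 1 -2) = Δ·Π!·Σ² = 1/105  (sign +1)
I_A²/I_B² = (1/35)/(1/105) = 3/1

3/1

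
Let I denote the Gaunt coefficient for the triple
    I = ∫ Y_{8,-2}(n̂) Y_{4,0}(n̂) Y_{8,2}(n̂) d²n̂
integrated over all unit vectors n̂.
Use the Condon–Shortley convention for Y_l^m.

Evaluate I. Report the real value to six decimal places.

0.058246

m-sum 0 ✓  L=20 even ✓  4≤8≤12 ✓
Π(2lᵢ+1) = 17×9×17 = 2601
triangle coeff Δ(8,4,8) = 1/185175900
Σ_t [0,4]: t=0:+1/557383680 t=1:−1/21772800 t=2:+1/8294400 t=3:−1/21772800 t=4:+1/557383680 = 1/30965760
(3j)²=36/4199 [(8 4 8; 0 0 0)], sign=+1
Σ_t [0,4]: t=0:+1/4180377600 t=1:−1/78382080 t=2:+1/15482880 t=3:−1/21772800 t=4:+1/298598400 = 17/1791590400
(3j)²=17/8892 [(8 4 8; -2 0 2)], sign=+1
⇒ 4πI² = 2601/61009
I = (+1)√(2601/61009/(4π)) = 0.05824629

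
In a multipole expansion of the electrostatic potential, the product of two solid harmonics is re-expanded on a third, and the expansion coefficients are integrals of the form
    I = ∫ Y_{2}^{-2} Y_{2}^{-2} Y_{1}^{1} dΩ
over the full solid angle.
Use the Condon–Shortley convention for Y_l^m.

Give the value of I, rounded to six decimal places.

m-sum = -2 − 2 + 1 = -3 ≠ 0 ⇒ I = 0

0.000000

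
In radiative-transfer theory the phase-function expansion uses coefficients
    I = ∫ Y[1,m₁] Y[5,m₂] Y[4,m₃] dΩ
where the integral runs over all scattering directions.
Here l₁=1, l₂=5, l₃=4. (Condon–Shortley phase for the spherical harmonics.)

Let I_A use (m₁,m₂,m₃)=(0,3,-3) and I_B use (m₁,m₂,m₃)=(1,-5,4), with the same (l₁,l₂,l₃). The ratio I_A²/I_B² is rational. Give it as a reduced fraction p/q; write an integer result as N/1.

16/45

Shared (l₁,l₂,l₃)=(1,5,4): N and (l;000)² cancel in I_A²/I_B².
A: Δ = 2!·0!·8!/11! = 1/495; Racah Σ t=1..1: t=1:−1/5040 = -1/5040; ⇒ 3j(1 5 4; 0 3 -3)² = 16/495, sgn +1
B: Δ = 2!·0!·8!/11! = 1/495; Racah Σ t=0..0: t=0:+1/80640 = 1/80640; ⇒ 3j(1 5 4; 1 -5 4)² = 1/11, sgn +1
I_A²/I_B² = (16/495)/(1/11) = 16/45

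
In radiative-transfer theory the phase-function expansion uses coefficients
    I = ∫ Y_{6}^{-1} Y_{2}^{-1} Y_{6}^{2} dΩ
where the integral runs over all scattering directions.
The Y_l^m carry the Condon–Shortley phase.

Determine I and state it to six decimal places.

0.088837

m-sum 0 ✓  L=14 even ✓  4≤6≤8 ✓
Π(2lᵢ+1) = 13×5×13 = 845
triangle coeff Δ(6,2,6) = 1/90090
Σ_t [0,2]: t=0:+1/69120 t=1:−1/14400 t=2:+1/69120 = -7/172800
(3j)²=14/715 [(6 2 6; 0 0 0)], sign=-1
Σ_t [0,1]: t=0:+1/60480 t=1:−1/34560 = -1/80640
(3j)²=6/1001 [(6 2 6; -1 -1 2)], sign=-1
⇒ 4πI² = 12/121
I = (+1)√(12/121/(4π)) = 0.08883682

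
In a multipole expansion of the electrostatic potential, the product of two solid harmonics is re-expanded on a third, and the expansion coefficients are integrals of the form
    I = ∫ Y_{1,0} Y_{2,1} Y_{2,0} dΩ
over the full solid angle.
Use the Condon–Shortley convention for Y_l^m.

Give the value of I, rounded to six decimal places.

0.000000

Σmᵢ = 1 ≠ 0, so the φ-integral vanishes; I = 0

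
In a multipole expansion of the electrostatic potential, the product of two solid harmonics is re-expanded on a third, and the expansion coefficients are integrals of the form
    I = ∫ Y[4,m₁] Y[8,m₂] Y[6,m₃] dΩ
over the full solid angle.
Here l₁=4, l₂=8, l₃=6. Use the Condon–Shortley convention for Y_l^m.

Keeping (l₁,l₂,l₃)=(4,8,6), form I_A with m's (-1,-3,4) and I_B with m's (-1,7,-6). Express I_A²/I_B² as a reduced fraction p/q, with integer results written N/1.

Shared (l₁,l₂,l₃)=(4,8,6): N and (l;000)² cancel in I_A²/I_B².
A: Δ = 6!·2!·10!/19! = 1/23279256; Racah Σ t=3..5: t=3:−1/5806080 t=4:+1/17418240 t=5:−1/870912000 = -101/870912000; ⇒ 3j(4 8 6; -1 -3 4)² = 10201/705432, sgn -1
B: Δ = 6!·2!·10!/19! = 1/23279256; Racah Σ t=5..5: t=5:−1/870912000 = -1/870912000; ⇒ 3j(4 8 6; -1 7 -6)² = 33/1292, sgn -1
I_A²/I_B² = (10201/705432)/(33/1292) = 10201/18018

10201/18018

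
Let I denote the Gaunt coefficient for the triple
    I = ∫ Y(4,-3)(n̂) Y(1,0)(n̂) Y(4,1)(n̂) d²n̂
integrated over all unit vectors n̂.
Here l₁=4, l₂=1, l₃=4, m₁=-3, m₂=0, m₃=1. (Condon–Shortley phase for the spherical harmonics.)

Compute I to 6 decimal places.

-3 + 0 + 1 = -2 ≠ 0: azimuthal integral kills it; I = 0

0.000000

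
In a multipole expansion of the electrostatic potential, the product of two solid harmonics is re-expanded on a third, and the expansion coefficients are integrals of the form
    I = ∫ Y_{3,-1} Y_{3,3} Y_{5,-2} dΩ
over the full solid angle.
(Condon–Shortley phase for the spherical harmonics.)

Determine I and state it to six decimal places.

0.000000

Σlᵢ=11 odd — θ-integrand is odd under cosθ→−cosθ; I=0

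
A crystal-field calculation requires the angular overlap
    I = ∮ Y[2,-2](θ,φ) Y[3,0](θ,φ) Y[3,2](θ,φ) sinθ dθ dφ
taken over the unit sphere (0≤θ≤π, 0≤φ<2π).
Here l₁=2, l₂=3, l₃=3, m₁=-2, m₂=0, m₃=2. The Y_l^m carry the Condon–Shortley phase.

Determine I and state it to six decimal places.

-0.188063

Rules hold: Σm=0, L=8 even, 1≤3≤5.
N = 5·7·7 = 245
Δ = 2!·2!·4!/9! = 1/3780
Racah Σ t=0..2: t=0:+1/24 t=1:−1/4 t=2:+1/24 = -1/6
⇒ 3j(2 3 3; 0 0 0)² = 4/105, sgn +1
Racah Σ t=2..2: t=2:+1/24 = 1/24
⇒ 3j(2 3 3; -2 0 2)² = 1/21, sgn -1
4πI² = N·(3j₀)²·(3jₘ)² = 4/9
I = -1·√(0.444444/4π) = -0.18806319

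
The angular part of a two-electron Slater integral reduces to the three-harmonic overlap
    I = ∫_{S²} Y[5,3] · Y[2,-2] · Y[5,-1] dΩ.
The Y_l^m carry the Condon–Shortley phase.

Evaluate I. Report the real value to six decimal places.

Checks pass: Σm=0; 12 even; l₃=5∈[3,7].
(2·5+1)(2·2+1)(2·5+1) = 605
Δ: 2! 8! 2! / 13! → 1/38610
sum: t=0:+1/2880 t=1:−1/576 t=2:+1/2880 = -1/960
3j²(5 2 5; 0 0 0) = Δ·Π!·Σ² = 10/429  (sign +1)
sum: t=0:+1/5760 = 1/5760
3j²(5 2 5; 3 -2 -1) = Δ·Π!·Σ² = 56/2145  (sign +1)
combine: 4πI² = 605·10/429·56/2145 = 560/1521
take √, sign +1: I = 0.17116875

0.171169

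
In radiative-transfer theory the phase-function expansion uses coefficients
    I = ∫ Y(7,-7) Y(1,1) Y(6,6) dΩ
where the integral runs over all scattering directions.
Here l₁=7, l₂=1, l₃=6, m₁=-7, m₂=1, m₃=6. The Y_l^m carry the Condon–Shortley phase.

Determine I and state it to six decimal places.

Checks pass: Σm=0; 14 even; l₃=6∈[6,8].
(2·7+1)(2·1+1)(2·6+1) = 585
Δ: 2! 12! 0! / 15! → 1/1365
sum: t=1:−1/518400 = -1/518400
3j²(7 1 6; 0 0 0) = Δ·Π!·Σ² = 7/195  (sign -1)
sum: t=2:+1/958003200 = 1/958003200
3j²(7 1 6; -7 1 6) = Δ·Π!·Σ² = 1/15  (sign +1)
combine: 4πI² = 585·7/195·1/15 = 7/5
take √, sign -1: I = -0.33377906

-0.333779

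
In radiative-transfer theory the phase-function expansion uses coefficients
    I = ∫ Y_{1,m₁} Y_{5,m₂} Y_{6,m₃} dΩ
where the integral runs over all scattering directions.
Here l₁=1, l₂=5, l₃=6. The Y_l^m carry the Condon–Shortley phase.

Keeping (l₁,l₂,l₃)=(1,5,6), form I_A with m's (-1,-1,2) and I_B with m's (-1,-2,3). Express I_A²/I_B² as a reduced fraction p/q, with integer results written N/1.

Shared (l₁,l₂,l₃)=(1,5,6): N and (l;000)² cancel in I_A²/I_B².
A: Δ = 0!·2!·10!/13! = 1/858; Racah Σ t=0..0: t=0:+1/34560 = 1/34560; ⇒ 3j(1 5 6; -1 -1 2)² = 14/429, sgn +1
B: Δ = 0!·2!·10!/13! = 1/858; Racah Σ t=0..0: t=0:+1/60480 = 1/60480; ⇒ 3j(1 5 6; -1 -2 3)² = 6/143, sgn -1
I_A²/I_B² = (14/429)/(6/143) = 7/9

7/9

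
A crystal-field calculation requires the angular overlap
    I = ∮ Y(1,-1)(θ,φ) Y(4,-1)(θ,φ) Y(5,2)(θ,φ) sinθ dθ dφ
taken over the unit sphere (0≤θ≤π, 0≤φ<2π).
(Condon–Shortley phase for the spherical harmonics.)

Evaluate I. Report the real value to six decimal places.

Rules hold: Σm=0, L=10 even, 3≤5≤5.
N = 3·9·11 = 297
Δ = 0!·2!·8!/11! = 1/495
Racah Σ t=0..0: t=0:+1/576 = 1/576
⇒ 3j(1 4 5; 0 0 0)² = 5/99, sgn -1
Racah Σ t=0..0: t=0:+1/1440 = 1/1440
⇒ 3j(1 4 5; -1 -1 2)² = 7/165, sgn -1
4πI² = N·(3j₀)²·(3jₘ)² = 7/11
I = +1·√(0.636364/4π) = 0.22503380

0.225034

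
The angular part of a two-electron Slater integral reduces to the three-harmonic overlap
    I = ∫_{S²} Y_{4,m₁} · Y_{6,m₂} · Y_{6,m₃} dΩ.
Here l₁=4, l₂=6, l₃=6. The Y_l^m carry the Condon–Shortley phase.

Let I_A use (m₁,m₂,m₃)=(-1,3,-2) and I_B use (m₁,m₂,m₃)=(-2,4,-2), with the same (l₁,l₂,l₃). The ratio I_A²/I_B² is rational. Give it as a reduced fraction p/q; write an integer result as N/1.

Same 4,6,6: normalisation and zero-m 3j drop out of the ratio.
A: Δ: 4! 4! 8! / 17! → 1/15315300; sum: t=1:−1/5806080 t=2:+1/120960 t=3:−1/34560 t=4:+1/103680 = -13/1161216; 3j²(4 6 6; -1 3 -2) = Δ·Π!·Σ² = 65/5236  (sign -1)
B: Δ: 4! 4! 8! / 17! → 1/15315300; sum: t=2:+1/3870720 t=3:−1/181440 t=4:+1/138240 = 23/11612160; 3j²(4 6 6; -2 4 -2) = Δ·Π!·Σ² = 529/204204  (sign +1)
I_A²/I_B² = (65/5236)/(529/204204) = 2535/529

2535/529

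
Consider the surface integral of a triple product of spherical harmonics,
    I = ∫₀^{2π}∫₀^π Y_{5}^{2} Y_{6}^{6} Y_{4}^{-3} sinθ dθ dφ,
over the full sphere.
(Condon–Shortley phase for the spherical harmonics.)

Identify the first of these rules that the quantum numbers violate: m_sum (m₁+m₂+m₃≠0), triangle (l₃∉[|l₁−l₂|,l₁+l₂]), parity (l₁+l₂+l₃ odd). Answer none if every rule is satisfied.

Σmᵢ = 5  ✗
l₃∈[|l₁−l₂|,l₁+l₂]=[1,11], have l₃=4
Σlᵢ = 15 ⇒ odd

m_sum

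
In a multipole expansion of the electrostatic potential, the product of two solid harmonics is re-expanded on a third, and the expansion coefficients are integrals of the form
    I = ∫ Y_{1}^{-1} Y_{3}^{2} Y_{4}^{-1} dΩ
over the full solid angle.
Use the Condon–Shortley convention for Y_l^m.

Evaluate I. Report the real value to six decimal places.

Rules hold: Σm=0, L=8 even, 2≤4≤4.
N = 3·7·9 = 189
Δ = 0!·2!·6!/9! = 1/252
Racah Σ t=0..0: t=0:+1/36 = 1/36
⇒ 3j(1 3 4; 0 0 0)² = 4/63, sgn +1
Racah Σ t=0..0: t=0:+1/240 = 1/240
⇒ 3j(1 3 4; -1 2 -1)² = 1/84, sgn -1
4πI² = N·(3j₀)²·(3jₘ)² = 1/7
I = -1·√(0.142857/4π) = -0.10662181

-0.106622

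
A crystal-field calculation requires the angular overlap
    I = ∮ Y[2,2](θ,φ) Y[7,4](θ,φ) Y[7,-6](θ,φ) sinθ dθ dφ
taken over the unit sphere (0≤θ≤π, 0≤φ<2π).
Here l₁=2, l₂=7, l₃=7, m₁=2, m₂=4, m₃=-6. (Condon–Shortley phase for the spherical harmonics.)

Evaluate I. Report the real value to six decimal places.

-0.106948

Checks pass: Σm=0; 16 even; l₃=7∈[5,9].
(2·2+1)(2·7+1)(2·7+1) = 1125
Δ: 2! 2! 12! / 17! → 1/185640
sum: t=0:+1/2419200 t=1:−1/518400 t=2:+1/2419200 = -1/907200
3j²(2 7 7; 0 0 0) = Δ·Π!·Σ² = 56/3315  (sign +1)
sum: t=0:+1/159667200 = 1/159667200
3j²(2 7 7; 2 4 -6) = Δ·Π!·Σ² = 9/1190  (sign -1)
combine: 4πI² = 1125·56/3315·9/1190 = 540/3757
take √, sign -1: I = -0.10694768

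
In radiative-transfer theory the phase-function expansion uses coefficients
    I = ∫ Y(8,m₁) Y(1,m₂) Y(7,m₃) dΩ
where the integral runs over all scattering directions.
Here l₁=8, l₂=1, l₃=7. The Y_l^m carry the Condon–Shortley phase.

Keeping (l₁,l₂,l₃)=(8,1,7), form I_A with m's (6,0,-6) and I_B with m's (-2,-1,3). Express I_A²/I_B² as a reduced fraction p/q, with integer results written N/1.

28/15

Shared (l₁,l₂,l₃)=(8,1,7): N and (l;000)² cancel in I_A²/I_B².
A: Δ = 2!·14!·0!/17! = 1/2040; Racah Σ t=1..1: t=1:−1/6227020800 = -1/6227020800; ⇒ 3j(8 1 7; 6 0 -6)² = 7/510, sgn +1
B: Δ = 2!·14!·0!/17! = 1/2040; Racah Σ t=0..0: t=0:+1/174182400 = 1/174182400; ⇒ 3j(8 1 7; -2 -1 3)² = 1/136, sgn +1
I_A²/I_B² = (7/510)/(1/136) = 28/15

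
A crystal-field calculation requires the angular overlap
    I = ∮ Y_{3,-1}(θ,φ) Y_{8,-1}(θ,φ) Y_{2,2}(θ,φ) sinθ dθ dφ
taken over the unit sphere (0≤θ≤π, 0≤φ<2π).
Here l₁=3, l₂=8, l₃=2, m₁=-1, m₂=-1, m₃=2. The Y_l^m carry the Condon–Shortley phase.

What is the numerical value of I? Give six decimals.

0.000000

|3−8|≤2≤3+8 violated ⇒ I = 0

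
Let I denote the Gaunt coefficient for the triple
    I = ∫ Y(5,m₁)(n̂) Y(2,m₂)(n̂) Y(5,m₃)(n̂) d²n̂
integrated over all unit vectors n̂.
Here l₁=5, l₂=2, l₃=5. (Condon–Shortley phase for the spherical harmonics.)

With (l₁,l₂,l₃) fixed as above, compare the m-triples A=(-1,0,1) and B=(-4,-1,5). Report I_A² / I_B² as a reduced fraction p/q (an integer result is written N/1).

Same 5,2,5: normalisation and zero-m 3j drop out of the ratio.
A: Δ: 2! 8! 2! / 13! → 1/38610; sum: t=0:+1/5760 t=1:−1/720 t=2:+1/2304 = -1/1280; 3j²(5 2 5; -1 0 1) = Δ·Π!·Σ² = 27/1430  (sign -1)
B: Δ: 2! 8! 2! / 13! → 1/38610; sum: t=1:−1/80640 = -1/80640; 3j²(5 2 5; -4 -1 5) = Δ·Π!·Σ² = 9/286  (sign -1)
I_A²/I_B² = (27/1430)/(9/286) = 3/5

3/5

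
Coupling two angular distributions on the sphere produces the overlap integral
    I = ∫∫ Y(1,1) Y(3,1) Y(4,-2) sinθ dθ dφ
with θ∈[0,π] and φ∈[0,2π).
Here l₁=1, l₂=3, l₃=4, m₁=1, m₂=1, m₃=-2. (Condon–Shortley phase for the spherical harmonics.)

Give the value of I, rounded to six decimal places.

m-sum 0 ✓  L=8 even ✓  2≤4≤4 ✓
Π(2lᵢ+1) = 3×7×9 = 189
triangle coeff Δ(1,3,4) = 1/252
Σ_t [0,0]: t=0:+1/36 = 1/36
(3j)²=4/63 [(1 3 4; 0 0 0)], sign=+1
Σ_t [0,0]: t=0:+1/96 = 1/96
(3j)²=5/84 [(1 3 4; 1 1 -2)], sign=+1
⇒ 4πI² = 5/7
I = (+1)√(5/7/(4π)) = 0.23841361

0.238414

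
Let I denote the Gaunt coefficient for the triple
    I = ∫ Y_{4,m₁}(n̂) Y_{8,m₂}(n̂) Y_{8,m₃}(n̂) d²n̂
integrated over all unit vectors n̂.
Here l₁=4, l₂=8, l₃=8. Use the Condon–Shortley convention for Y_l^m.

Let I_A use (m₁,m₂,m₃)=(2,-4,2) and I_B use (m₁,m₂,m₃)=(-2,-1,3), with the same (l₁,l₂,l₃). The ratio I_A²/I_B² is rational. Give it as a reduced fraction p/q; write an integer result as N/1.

1/42

l's match ⇒ only the (l;m) 3-j factors differ between A and B.
A: triangle coeff Δ(4,8,8) = 1/185175900; Σ_t [0,2]: t=0:+1/92897280 t=1:−1/78382080 t=2:+1/696729600 = -1/1791590400; (3j)²=11/151164 [(4 8 8; 2 -4 2)], sign=-1
B: triangle coeff Δ(4,8,8) = 1/185175900; Σ_t [2,4]: t=2:+1/58060800 t=3:−1/34836480 t=4:+1/209018880 = -1/149299200; (3j)²=77/25194 [(4 8 8; -2 -1 3)], sign=+1
I_A²/I_B² = (11/151164)/(77/25194) = 1/42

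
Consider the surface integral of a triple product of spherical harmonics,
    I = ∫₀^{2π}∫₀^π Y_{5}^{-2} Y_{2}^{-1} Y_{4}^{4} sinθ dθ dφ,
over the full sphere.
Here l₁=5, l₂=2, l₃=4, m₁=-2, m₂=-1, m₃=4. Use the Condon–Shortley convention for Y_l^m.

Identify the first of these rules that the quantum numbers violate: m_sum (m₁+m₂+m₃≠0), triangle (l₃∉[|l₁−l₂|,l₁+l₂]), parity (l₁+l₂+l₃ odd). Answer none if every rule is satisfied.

azimuthal sum: -2 − 1 + 4 = 1  ✗
3 ≤ 4 ≤ 7 (triangle on l)
L = 5 + 2 + 4 = 11 (odd)

m_sum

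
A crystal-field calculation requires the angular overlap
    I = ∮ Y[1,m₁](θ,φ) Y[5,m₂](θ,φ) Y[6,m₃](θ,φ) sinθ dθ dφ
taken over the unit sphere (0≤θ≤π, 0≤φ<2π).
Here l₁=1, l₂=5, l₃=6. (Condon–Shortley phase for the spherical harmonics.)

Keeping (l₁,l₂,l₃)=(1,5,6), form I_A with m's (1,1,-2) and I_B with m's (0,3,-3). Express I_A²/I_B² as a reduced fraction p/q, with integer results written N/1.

Shared (l₁,l₂,l₃)=(1,5,6): N and (l;000)² cancel in I_A²/I_B².
A: Δ = 0!·2!·10!/13! = 1/858; Racah Σ t=0..0: t=0:+1/34560 = 1/34560; ⇒ 3j(1 5 6; 1 1 -2)² = 14/429, sgn +1
B: Δ = 0!·2!·10!/13! = 1/858; Racah Σ t=0..0: t=0:+1/80640 = 1/80640; ⇒ 3j(1 5 6; 0 3 -3)² = 9/286, sgn -1
I_A²/I_B² = (14/429)/(9/286) = 28/27

28/27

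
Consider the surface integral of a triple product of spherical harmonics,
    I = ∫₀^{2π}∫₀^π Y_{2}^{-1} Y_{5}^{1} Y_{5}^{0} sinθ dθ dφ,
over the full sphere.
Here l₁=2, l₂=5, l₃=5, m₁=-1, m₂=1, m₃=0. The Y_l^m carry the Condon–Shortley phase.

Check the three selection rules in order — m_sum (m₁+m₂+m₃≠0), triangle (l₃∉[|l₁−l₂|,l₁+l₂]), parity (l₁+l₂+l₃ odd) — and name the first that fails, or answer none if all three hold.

m₁+m₂+m₃ = -1 + 1 + 0 = 0  ✓
triangle: |2−5|=3 ≤ l₃=5 ≤ 2+5=7  ✓
parity: l₁+l₂+l₃ = 12 is even  ✓

none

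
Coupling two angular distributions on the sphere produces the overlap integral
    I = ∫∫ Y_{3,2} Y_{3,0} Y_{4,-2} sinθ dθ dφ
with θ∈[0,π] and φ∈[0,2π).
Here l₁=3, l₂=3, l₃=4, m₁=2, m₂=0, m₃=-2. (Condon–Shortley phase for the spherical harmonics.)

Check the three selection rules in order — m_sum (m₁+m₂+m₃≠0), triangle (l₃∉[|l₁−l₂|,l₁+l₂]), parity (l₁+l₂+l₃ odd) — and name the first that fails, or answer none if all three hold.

azimuthal sum: 2 + 0 − 2 = 0  ✓
0 ≤ 4 ≤ 6 (triangle on l)  ✓
L = 3 + 3 + 4 = 10 (even)  ✓

none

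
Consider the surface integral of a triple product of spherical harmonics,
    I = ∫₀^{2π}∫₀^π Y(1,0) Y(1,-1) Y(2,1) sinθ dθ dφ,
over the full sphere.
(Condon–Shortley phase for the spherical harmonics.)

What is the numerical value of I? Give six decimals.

Rules hold: Σm=0, L=4 even, 0≤2≤2.
N = 3·3·5 = 45
Δ = 0!·2!·2!/5! = 1/30
Racah Σ t=0..0: t=0:+1/1 = 1/1
⇒ 3j(1 1 2; 0 0 0)² = 2/15, sgn +1
Racah Σ t=0..0: t=0:+1/2 = 1/2
⇒ 3j(1 1 2; 0 -1 1)² = 1/10, sgn -1
4πI² = N·(3j₀)²·(3jₘ)² = 3/5
I = -1·√(0.6/4π) = -0.21850969

-0.218510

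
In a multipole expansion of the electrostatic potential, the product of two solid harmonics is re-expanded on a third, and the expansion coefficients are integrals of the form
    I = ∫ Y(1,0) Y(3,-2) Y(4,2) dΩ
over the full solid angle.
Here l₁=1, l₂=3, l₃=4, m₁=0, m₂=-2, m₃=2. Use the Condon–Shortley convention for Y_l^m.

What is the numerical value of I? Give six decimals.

Checks pass: Σm=0; 8 even; l₃=4∈[2,4].
(2·1+1)(2·3+1)(2·4+1) = 189
Δ: 0! 2! 6! / 9! → 1/252
sum: t=0:+1/36 = 1/36
3j²(1 3 4; 0 0 0) = Δ·Π!·Σ² = 4/63  (sign +1)
sum: t=0:+1/120 = 1/120
3j²(1 3 4; 0 -2 2) = Δ·Π!·Σ² = 1/21  (sign +1)
combine: 4πI² = 189·4/63·1/21 = 4/7
take √, sign +1: I = 0.21324362

0.213244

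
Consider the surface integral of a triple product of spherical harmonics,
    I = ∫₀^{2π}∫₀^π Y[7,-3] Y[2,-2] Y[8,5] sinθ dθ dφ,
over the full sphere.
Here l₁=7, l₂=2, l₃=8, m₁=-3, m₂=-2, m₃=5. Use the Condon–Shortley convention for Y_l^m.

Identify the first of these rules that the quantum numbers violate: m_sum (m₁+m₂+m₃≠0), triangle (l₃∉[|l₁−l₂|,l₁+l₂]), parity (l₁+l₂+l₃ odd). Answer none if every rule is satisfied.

azimuthal sum: -3 − 2 + 5 = 0  ✓
5 ≤ 8 ≤ 9 (triangle on l)  ✓
L = 7 + 2 + 8 = 17 (odd)  ✗

parity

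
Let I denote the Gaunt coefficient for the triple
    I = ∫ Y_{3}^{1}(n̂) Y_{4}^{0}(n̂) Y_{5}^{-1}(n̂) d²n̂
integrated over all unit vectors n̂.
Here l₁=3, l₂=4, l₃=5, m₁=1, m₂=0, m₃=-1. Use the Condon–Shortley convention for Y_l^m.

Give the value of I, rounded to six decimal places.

Rules hold: Σm=0, L=12 even, 1≤5≤7.
N = 7·9·11 = 693
Δ = 2!·4!·6!/13! = 1/180180
Racah Σ t=0..2: t=0:+1/576 t=1:−1/144 t=2:+1/576 = -1/288
⇒ 3j(3 4 5; 0 0 0)² = 20/1001, sgn +1
Racah Σ t=0..2: t=0:+1/384 t=1:−1/216 t=2:+1/2304 = -11/6912
⇒ 3j(3 4 5; 1 0 -1)² = 11/1638, sgn -1
4πI² = N·(3j₀)²·(3jₘ)² = 110/1183
I = -1·√(0.0929839/4π) = -0.08601992

-0.086020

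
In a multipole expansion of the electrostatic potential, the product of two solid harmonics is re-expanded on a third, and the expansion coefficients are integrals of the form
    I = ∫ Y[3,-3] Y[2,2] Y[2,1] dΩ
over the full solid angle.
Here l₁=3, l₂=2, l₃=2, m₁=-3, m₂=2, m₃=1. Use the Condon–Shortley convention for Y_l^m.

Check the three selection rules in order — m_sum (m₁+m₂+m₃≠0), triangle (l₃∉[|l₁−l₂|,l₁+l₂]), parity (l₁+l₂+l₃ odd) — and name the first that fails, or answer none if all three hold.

parity

Σmᵢ = 0  ✓
l₃∈[|l₁−l₂|,l₁+l₂]=[1,5], have l₃=2  ✓
Σlᵢ = 7 ⇒ odd  ✗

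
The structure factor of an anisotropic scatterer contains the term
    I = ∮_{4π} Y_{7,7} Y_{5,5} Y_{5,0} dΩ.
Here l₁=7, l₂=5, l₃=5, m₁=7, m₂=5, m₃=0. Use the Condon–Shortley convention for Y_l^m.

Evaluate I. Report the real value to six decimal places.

7 + 5 + 0 = 12 ≠ 0: azimuthal integral kills it; I = 0

0.000000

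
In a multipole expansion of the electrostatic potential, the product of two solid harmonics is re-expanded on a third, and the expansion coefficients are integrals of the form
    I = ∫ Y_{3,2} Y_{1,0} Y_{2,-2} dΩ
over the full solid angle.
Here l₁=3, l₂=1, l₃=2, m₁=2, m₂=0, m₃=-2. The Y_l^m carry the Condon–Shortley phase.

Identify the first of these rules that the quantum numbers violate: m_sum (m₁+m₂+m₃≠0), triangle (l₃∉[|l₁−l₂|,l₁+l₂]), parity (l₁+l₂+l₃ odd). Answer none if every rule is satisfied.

Σmᵢ = 0  ✓
l₃∈[|l₁−l₂|,l₁+l₂]=[2,4], have l₃=2  ✓
Σlᵢ = 6 ⇒ even  ✓

none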